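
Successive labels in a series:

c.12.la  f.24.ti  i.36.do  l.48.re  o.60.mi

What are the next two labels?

Letter: letters move forward 3 places in the alphabet, so c, f, i, l, o → r → u.
For the second component, +12 each step: 12, 24, 36, 48, 60 → 72 → 84.
Note goes la, ti, do, re, mi → fa → sol (runs through the solfège scale do→ti).
Putting the parts together: r.72.fa and then u.84.sol.

r.72.fa then u.84.sol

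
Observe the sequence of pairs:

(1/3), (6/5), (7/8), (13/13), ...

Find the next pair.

For the first value, each term is the sum of the two before it: 1, 6, 7, 13 → 20.
Second value: each term is the sum of the two before it; 3, 5, 8, 13 → 21.
Putting it together: (20/21).

(20/21)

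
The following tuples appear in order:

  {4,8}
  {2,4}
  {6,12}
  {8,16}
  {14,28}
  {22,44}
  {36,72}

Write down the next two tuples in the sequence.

{58,116}, {94,188}

First coordinate: each term is the sum of the two before it; 4, 2, 6, 8, 14, 22, 36 → 58 → 94.
Second coordinate goes 8, 4, 12, 16, 28, 44, 72 → 116 → 188 (always 2 × the first coordinate).
So the next two tuples are {58,116} and {94,188}.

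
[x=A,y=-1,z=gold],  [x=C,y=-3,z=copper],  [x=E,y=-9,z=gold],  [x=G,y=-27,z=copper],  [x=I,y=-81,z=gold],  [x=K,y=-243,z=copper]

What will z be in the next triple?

X: letters move forward 2 places in the alphabet, so A, C, E, G, I, K → M.
For the y, ×3 each step: -1, -3, -9, -27, -81, -243 → -729.
Z: gold, copper, gold, copper, gold, copper → gold (alternates gold ↔ copper).

gold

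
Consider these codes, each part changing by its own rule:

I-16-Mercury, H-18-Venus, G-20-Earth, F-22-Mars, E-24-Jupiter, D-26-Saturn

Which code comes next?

Letter — letters move back 1 place in the alphabet: I, H, G, F, E, D → C.
Second component: +2 each step, so 16, 18, 20, 22, 24, 26 → 28.
Planet: Mercury, Venus, Earth, Mars, Jupiter, Saturn → Uranus (runs through the planets Mercury→Neptune).
So the next code is C-28-Uranus.

C-28-Uranus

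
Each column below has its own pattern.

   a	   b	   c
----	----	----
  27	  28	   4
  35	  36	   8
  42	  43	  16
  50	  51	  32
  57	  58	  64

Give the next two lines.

65  66  128; 72  73  256

Column a — alternating steps +8, +7, +8, +7, …: 27, 35, 42, 50, 57 → 65 → 72.
Column b goes 28, 36, 43, 51, 58 → 66 → 73 (alternating steps +8, +7, +8, +7, …).
For the column c, ×2 each step: 4, 8, 16, 32, 64 → 128 → 256.
Putting the parts together: 65  66  128 and then 72  73  256.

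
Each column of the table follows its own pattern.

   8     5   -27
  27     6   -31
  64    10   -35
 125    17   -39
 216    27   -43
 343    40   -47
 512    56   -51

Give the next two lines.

729  75  -55; 1000  97  -59

First component: 8, 27, 64, 125, 216, 343, 512 → 729 → 1000 (perfect cubes: 2³, 3³, 4³, …).
Second component: 5, 6, 10, 17, 27, 40, 56 → 75 → 97 (differences are 1, 4, 7, … (increasing by 3 each time)).
Third component — −4 each step: -27, -31, -35, -39, -43, -47, -51 → -55 → -59.
So the next two lines are 729  75  -55 and 1000  97  -59.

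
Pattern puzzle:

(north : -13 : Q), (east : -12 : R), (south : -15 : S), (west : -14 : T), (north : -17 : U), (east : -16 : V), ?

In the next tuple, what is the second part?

Second part goes -13, -12, -15, -14, -17, -16 → -19 (alternating steps +1, −3, +1, −3, …).

-19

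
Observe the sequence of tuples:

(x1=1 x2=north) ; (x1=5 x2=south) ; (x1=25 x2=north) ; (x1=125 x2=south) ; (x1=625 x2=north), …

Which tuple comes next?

(x1=3125 x2=south)

For the x1, ×5 each step: 1, 5, 25, 125, 625 → 3125.
For the x2, alternates north ↔ south: north, south, north, south, north → south.
Putting it together: (x1=3125 x2=south).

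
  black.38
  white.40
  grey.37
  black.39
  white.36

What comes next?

For the shade, repeats black → white → grey: black, white, grey, black, white → grey.
Second component — alternating steps +2, −3, +2, −3, …: 38, 40, 37, 39, 36 → 38.
Putting it together: grey.38.

grey.38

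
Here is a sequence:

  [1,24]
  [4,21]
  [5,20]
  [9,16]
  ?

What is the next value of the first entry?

14

First entry: each term is the sum of the two before it, so 1, 4, 5, 9 → 14.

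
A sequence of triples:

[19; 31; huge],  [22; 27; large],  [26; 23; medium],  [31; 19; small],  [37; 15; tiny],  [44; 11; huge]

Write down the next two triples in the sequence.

[52; 7; large], [61; 3; medium]

First coordinate goes 19, 22, 26, 31, 37, 44 → 52 → 61 (differences are 3, 4, 5, … (increasing by 1 each time)).
Second coordinate: 31, 27, 23, 19, 15, 11 → 7 → 3 (−4 each step).
For the size, repeats huge → large → medium → small → tiny: huge, large, medium, small, tiny, huge → large → medium.
Putting the parts together: [52; 7; large] and then [61; 3; medium].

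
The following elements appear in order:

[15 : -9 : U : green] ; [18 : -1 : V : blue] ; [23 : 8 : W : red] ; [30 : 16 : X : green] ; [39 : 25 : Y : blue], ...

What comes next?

[50 : 33 : Z : red]

First component: differences are 3, 5, 7, … (increasing by 2 each time), so 15, 18, 23, 30, 39 → 50.
Second component goes -9, -1, 8, 16, 25 → 33 (alternating steps +8, +9, +8, +9, …).
Letter — letters move forward 1 place in the alphabet: U, V, W, X, Y → Z.
Colour: green, blue, red, green, blue → red (repeats green → blue → red).
So the next element is [50 : 33 : Z : red].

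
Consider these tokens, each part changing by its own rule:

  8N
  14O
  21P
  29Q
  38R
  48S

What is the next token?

First component goes 8, 14, 21, 29, 38, 48 → 59 (differences are 6, 7, 8, … (increasing by 1 each time)).
Letter: letters move forward 1 place in the alphabet, so N, O, P, Q, R, S → T.
Combining the parts gives 59T.

59T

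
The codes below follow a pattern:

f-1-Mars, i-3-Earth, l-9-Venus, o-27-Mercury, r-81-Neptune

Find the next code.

u-243-Uranus

Letter: f, i, l, o, r → u (letters move forward 3 places in the alphabet).
Second component: ×3 each step; 1, 3, 9, 27, 81 → 243.
Planet: runs backward through the planets Mercury→Neptune; Mars, Earth, Venus, Mercury, Neptune → Uranus.
So the next code is u-243-Uranus.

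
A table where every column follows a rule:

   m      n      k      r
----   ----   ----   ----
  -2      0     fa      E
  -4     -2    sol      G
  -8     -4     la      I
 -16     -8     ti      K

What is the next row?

-32  -16  do  M

Column m: ×2 each step, so -2, -4, -8, -16 → -32.
For the column n, always the previous value of the column m: 0, -2, -4, -8 → -16.
Column k goes fa, sol, la, ti → do (runs through the solfège scale do→ti).
Column r: letters move forward 2 places in the alphabet; E, G, I, K → M.
Combining the parts gives -32  -16  do  M.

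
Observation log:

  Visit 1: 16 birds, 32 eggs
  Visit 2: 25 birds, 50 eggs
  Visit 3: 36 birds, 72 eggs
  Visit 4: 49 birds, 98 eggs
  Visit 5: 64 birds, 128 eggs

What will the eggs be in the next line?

Birds goes 16, 25, 36, 49, 64 → 81 (perfect squares: 4², 5², 6², …).
Eggs goes 32, 50, 72, 98, 128 → 162 (always 2 × the birds).

162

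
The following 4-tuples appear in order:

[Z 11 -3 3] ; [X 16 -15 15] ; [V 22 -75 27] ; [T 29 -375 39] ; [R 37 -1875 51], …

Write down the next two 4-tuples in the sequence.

Letter — letters move back 2 places in the alphabet: Z, X, V, T, R → P → N.
Second coordinate: differences are 5, 6, 7, … (increasing by 1 each time); 11, 16, 22, 29, 37 → 46 → 56.
Third coordinate — ×5 each step: -3, -15, -75, -375, -1875 → -9375 → -46875.
Fourth coordinate: +12 each step, so 3, 15, 27, 39, 51 → 63 → 75.
So the next two 4-tuples are [P 46 -9375 63] and [N 56 -46875 75].

[P 46 -9375 63], [N 56 -46875 75]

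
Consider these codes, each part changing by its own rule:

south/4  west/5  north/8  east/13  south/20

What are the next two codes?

west/29 then north/40

Direction — repeats south → west → north → east: south, west, north, east, south → west → north.
Second component — differences are 1, 3, 5, … (increasing by 2 each time): 4, 5, 8, 13, 20 → 29 → 40.
Putting the parts together: west/29 and then north/40.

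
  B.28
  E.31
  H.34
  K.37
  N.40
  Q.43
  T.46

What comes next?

Letter: letters move forward 3 places in the alphabet; B, E, H, K, N, Q, T → W.
Second component goes 28, 31, 34, 37, 40, 43, 46 → 49 (+3 each step).
Combining the parts gives W.49.

W.49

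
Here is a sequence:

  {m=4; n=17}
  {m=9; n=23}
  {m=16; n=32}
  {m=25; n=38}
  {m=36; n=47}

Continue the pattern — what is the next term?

For the m, perfect squares: 2², 3², 4², …: 4, 9, 16, 25, 36 → 49.
N: alternating steps +6, +9, +6, +9, …, so 17, 23, 32, 38, 47 → 53.
Combining the parts gives {m=49; n=53}.

{m=49; n=53}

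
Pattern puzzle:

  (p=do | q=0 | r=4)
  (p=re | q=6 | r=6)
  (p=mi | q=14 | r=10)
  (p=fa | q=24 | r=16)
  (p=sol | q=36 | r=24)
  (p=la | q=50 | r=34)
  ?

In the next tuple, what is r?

46

R: differences are 2, 4, 6, … (increasing by 2 each time); 4, 6, 10, 16, 24, 34 → 46.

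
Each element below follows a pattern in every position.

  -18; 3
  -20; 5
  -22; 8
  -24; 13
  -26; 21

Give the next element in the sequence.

First component — −2 each step: -18, -20, -22, -24, -26 → -28.
Second component: each term is the sum of the two before it, so 3, 5, 8, 13, 21 → 34.
Combining the parts gives -28; 34.

-28; 34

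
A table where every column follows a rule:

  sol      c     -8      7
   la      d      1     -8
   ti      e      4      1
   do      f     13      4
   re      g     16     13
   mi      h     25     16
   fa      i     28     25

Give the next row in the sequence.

sol  j  37  28

Note — runs through the solfège scale do→ti: sol, la, ti, do, re, mi, fa → sol.
Letter goes c, d, e, f, g, h, i → j (letters move forward 1 place in the alphabet).
For the third component, alternating steps +9, +3, +9, +3, …: -8, 1, 4, 13, 16, 25, 28 → 37.
For the fourth component, always the previous value of the third component: 7, -8, 1, 4, 13, 16, 25 → 28.
Putting it together: sol  j  37  28.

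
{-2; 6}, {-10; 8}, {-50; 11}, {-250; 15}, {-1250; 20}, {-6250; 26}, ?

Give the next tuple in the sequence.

{-31250; 33}

First slot: ×5 each step, so -2, -10, -50, -250, -1250, -6250 → -31250.
Second slot: 6, 8, 11, 15, 20, 26 → 33 (differences are 2, 3, 4, … (increasing by 1 each time)).
Combining the parts gives {-31250; 33}.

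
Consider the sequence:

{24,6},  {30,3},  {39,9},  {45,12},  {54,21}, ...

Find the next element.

{60,33}

First value goes 24, 30, 39, 45, 54 → 60 (alternating steps +6, +9, +6, +9, …).
For the second value, each term is the sum of the two before it: 6, 3, 9, 12, 21 → 33.
Combining the parts gives {60,33}.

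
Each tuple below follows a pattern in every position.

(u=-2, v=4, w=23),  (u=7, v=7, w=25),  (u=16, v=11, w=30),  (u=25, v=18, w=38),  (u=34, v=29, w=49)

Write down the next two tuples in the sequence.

(u=43, v=47, w=63), (u=52, v=76, w=80)

U — +9 each step: -2, 7, 16, 25, 34 → 43 → 52.
V goes 4, 7, 11, 18, 29 → 47 → 76 (each term is the sum of the two before it).
W goes 23, 25, 30, 38, 49 → 63 → 80 (differences are 2, 5, 8, … (increasing by 3 each time)).
Putting the parts together: (u=43, v=47, w=63) and then (u=52, v=76, w=80).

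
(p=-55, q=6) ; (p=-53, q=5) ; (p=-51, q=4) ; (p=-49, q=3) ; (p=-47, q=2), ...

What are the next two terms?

P: +2 each step; -55, -53, -51, -49, -47 → -45 → -43.
Q — −1 each step: 6, 5, 4, 3, 2 → 1 → 0.
So the next two terms are (p=-45, q=1) and (p=-43, q=0).

(p=-45, q=1), (p=-43, q=0)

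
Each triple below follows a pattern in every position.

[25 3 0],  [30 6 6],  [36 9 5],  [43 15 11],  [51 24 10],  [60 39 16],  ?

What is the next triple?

[70 63 15]

First value: differences are 5, 6, 7, … (increasing by 1 each time), so 25, 30, 36, 43, 51, 60 → 70.
Second value — each term is the sum of the two before it: 3, 6, 9, 15, 24, 39 → 63.
For the third value, alternating steps +6, −1, +6, −1, …: 0, 6, 5, 11, 10, 16 → 15.
Putting it together: [70 63 15].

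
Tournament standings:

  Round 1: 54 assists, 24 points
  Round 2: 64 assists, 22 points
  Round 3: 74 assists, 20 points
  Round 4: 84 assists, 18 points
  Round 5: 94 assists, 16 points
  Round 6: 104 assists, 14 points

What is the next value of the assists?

114

Assists: 54, 64, 74, 84, 94, 104 → 114 (+10 each step).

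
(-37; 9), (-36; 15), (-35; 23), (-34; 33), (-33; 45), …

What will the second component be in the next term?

59

For the second component, differences are 6, 8, 10, … (increasing by 2 each time): 9, 15, 23, 33, 45 → 59.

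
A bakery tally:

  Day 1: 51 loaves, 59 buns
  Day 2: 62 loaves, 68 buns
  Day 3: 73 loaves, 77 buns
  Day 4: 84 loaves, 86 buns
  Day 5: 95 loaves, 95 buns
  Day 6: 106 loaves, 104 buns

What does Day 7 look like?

117 loaves, 113 buns

Loaves: +11 each step, so 51, 62, 73, 84, 95, 106 → 117.
For the buns, +9 each step: 59, 68, 77, 86, 95, 104 → 113.
Putting it together: 117 loaves, 113 buns.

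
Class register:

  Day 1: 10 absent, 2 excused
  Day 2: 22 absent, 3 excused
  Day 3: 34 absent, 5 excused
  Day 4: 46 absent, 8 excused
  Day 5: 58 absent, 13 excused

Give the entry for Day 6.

70 absent, 21 excused

Absent goes 10, 22, 34, 46, 58 → 70 (+12 each step).
Excused: each term is the sum of the two before it, so 2, 3, 5, 8, 13 → 21.
Combining the parts gives 70 absent, 21 excused.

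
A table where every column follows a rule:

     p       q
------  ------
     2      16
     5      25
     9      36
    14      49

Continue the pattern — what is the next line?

20  64

Column p: differences are 3, 4, 5, … (increasing by 1 each time); 2, 5, 9, 14 → 20.
Column q: perfect squares: 4², 5², 6², …; 16, 25, 36, 49 → 64.
Putting it together: 20  64.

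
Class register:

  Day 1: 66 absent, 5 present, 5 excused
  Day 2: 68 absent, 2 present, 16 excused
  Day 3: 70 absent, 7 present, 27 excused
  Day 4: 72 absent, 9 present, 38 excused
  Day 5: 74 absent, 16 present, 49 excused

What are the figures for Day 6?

Absent: +2 each step, so 66, 68, 70, 72, 74 → 76.
Present: 5, 2, 7, 9, 16 → 25 (each term is the sum of the two before it).
Excused — +11 each step: 5, 16, 27, 38, 49 → 60.
Putting it together: 76 absent, 25 present, 60 excused.

76 absent, 25 present, 60 excused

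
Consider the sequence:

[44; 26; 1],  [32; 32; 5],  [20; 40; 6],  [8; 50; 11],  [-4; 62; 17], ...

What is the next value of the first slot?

-16

First slot: −12 each step; 44, 32, 20, 8, -4 → -16.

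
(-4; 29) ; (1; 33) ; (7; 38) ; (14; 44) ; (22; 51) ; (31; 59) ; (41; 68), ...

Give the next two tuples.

(52; 78), (64; 89)

First component — differences are 5, 6, 7, … (increasing by 1 each time): -4, 1, 7, 14, 22, 31, 41 → 52 → 64.
Second component goes 29, 33, 38, 44, 51, 59, 68 → 78 → 89 (differences are 4, 5, 6, … (increasing by 1 each time)).
So the next two tuples are (52; 78) and (64; 89).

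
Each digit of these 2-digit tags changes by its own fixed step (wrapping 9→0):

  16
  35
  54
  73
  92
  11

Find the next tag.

30

First digit: +2 each step, mod 10, so 1, 3, 5, 7, 9, 1 → 3.
Second digit: 6, 5, 4, 3, 2, 1 → 0 (−1 each step, mod 10).
So the next tag is 30.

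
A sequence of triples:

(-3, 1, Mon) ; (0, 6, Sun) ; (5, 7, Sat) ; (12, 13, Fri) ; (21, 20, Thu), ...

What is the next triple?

For the first coordinate, differences are 3, 5, 7, … (increasing by 2 each time): -3, 0, 5, 12, 21 → 32.
Second coordinate goes 1, 6, 7, 13, 20 → 33 (each term is the sum of the two before it).
Day — runs backward through the weekdays Mon→Sun: Mon, Sun, Sat, Fri, Thu → Wed.
Putting it together: (32, 33, Wed).

(32, 33, Wed)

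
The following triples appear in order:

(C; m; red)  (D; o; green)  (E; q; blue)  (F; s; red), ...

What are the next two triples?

For the first letter, letters move forward 1 place in the alphabet: C, D, E, F → G → H.
Second letter goes m, o, q, s → u → w (letters move forward 2 places in the alphabet).
Colour — repeats red → green → blue: red, green, blue, red → green → blue.
So the next two triples are (G; u; green) and (H; w; blue).

(G; u; green), (H; w; blue)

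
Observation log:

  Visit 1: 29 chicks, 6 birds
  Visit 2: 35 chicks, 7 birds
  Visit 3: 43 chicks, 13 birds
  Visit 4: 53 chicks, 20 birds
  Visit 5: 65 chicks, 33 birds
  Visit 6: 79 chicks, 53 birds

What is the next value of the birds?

86

Chicks: differences are 6, 8, 10, … (increasing by 2 each time), so 29, 35, 43, 53, 65, 79 → 95.
Birds: 6, 7, 13, 20, 33, 53 → 86 (each term is the sum of the two before it).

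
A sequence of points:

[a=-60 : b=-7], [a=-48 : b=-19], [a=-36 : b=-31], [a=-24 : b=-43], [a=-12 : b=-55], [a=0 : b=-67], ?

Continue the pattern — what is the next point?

A: -60, -48, -36, -24, -12, 0 → 12 (+12 each step).
B: −12 each step, so -7, -19, -31, -43, -55, -67 → -79.
So the next point is [a=12 : b=-79].

[a=12 : b=-79]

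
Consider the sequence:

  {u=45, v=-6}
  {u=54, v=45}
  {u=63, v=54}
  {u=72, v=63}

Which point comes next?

{u=81, v=72}

U goes 45, 54, 63, 72 → 81 (+9 each step).
For the v, always the previous value of the u: -6, 45, 54, 63 → 72.
Combining the parts gives {u=81, v=72}.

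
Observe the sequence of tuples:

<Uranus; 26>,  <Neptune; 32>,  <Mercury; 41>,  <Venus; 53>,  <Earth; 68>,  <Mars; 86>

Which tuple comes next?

<Jupiter; 107>

Planet: runs through the planets Mercury→Neptune, so Uranus, Neptune, Mercury, Venus, Earth, Mars → Jupiter.
For the second coordinate, differences are 6, 9, 12, … (increasing by 3 each time): 26, 32, 41, 53, 68, 86 → 107.
Putting it together: <Jupiter; 107>.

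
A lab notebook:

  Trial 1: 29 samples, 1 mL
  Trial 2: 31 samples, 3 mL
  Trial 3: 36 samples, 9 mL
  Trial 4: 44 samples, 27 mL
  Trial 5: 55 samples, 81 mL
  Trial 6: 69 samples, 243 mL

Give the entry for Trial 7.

Samples goes 29, 31, 36, 44, 55, 69 → 86 (differences are 2, 5, 8, … (increasing by 3 each time)).
ML: ×3 each step; 1, 3, 9, 27, 81, 243 → 729.
So the next record is 86 samples, 729 mL.

86 samples, 729 mL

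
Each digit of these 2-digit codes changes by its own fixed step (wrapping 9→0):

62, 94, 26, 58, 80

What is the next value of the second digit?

For the second digit, +2 each step, mod 10: 2, 4, 6, 8, 0 → 2.

2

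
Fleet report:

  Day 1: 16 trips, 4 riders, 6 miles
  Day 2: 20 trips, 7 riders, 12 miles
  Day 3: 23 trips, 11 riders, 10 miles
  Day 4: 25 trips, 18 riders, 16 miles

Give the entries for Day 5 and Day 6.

Trips: differences are 4, 3, 2, … (decreasing by 1 each time); 16, 20, 23, 25 → 26 → 26.
Riders goes 4, 7, 11, 18 → 29 → 47 (each term is the sum of the two before it).
Miles: 6, 12, 10, 16 → 14 → 20 (alternating steps +6, −2, +6, −2, …).
So the next two records are 26 trips, 29 riders, 14 miles and 26 trips, 47 riders, 20 miles.

26 trips, 29 riders, 14 miles; 26 trips, 47 riders, 20 miles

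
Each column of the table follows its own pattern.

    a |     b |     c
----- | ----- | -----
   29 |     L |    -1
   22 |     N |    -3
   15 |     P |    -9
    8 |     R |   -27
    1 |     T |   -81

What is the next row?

-6  V  -243

Column a goes 29, 22, 15, 8, 1 → -6 (−7 each step).
Column b: L, N, P, R, T → V (letters move forward 2 places in the alphabet).
Column c: ×3 each step, so -1, -3, -9, -27, -81 → -243.
So the next row is -6  V  -243.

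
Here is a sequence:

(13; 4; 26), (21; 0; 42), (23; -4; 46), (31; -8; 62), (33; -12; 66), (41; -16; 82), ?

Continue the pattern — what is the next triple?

For the first component, alternating steps +8, +2, +8, +2, …: 13, 21, 23, 31, 33, 41 → 43.
Second component: −4 each step; 4, 0, -4, -8, -12, -16 → -20.
For the third component, always 2 × the first component: 26, 42, 46, 62, 66, 82 → 86.
Combining the parts gives (43; -20; 86).

(43; -20; 86)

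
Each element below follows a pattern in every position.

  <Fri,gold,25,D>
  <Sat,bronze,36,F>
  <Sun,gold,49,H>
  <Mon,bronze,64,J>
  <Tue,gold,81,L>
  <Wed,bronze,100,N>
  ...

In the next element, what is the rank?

gold

Rank: alternates gold ↔ bronze, so gold, bronze, gold, bronze, gold, bronze → gold.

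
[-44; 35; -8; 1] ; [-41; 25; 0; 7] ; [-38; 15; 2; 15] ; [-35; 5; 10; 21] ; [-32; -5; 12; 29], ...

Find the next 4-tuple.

For the first value, +3 each step: -44, -41, -38, -35, -32 → -29.
Second value: −10 each step, so 35, 25, 15, 5, -5 → -15.
Third value — alternating steps +8, +2, +8, +2, …: -8, 0, 2, 10, 12 → 20.
Fourth value: alternating steps +6, +8, +6, +8, …; 1, 7, 15, 21, 29 → 35.
Combining the parts gives [-29; -15; 20; 35].

[-29; -15; 20; 35]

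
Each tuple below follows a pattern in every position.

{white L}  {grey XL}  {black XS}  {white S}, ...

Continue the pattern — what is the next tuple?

{grey M}

Shade goes white, grey, black, white → grey (repeats white → grey → black).
Size goes L, XL, XS, S → M (runs through clothing sizes XS→XL).
Putting it together: {grey M}.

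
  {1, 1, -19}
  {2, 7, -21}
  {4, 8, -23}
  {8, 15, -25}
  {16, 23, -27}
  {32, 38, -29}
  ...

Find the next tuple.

{64, 61, -31}

First value — ×2 each step: 1, 2, 4, 8, 16, 32 → 64.
Second value — each term is the sum of the two before it: 1, 7, 8, 15, 23, 38 → 61.
Third value: -19, -21, -23, -25, -27, -29 → -31 (−2 each step).
Combining the parts gives {64, 61, -31}.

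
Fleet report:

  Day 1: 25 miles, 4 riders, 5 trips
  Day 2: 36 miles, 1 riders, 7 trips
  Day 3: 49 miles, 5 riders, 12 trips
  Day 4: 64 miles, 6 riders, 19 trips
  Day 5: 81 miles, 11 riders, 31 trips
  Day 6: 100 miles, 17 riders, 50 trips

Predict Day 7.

121 miles, 28 riders, 81 trips

Miles: 25, 36, 49, 64, 81, 100 → 121 (perfect squares: 5², 6², 7², …).
For the riders, each term is the sum of the two before it: 4, 1, 5, 6, 11, 17 → 28.
Trips — each term is the sum of the two before it: 5, 7, 12, 19, 31, 50 → 81.
Combining the parts gives 121 miles, 28 riders, 81 trips.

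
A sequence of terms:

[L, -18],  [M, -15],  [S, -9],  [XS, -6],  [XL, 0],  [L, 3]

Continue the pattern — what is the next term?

Size — repeats L → M → S → XS → XL: L, M, S, XS, XL, L → M.
Second entry: alternating steps +3, +6, +3, +6, …, so -18, -15, -9, -6, 0, 3 → 9.
Combining the parts gives [M, 9].

[M, 9]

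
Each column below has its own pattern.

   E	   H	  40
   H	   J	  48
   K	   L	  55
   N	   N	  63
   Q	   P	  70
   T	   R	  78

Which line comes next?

First letter goes E, H, K, N, Q, T → W (letters move forward 3 places in the alphabet).
Second letter goes H, J, L, N, P, R → T (letters move forward 2 places in the alphabet).
Third component: alternating steps +8, +7, +8, +7, …, so 40, 48, 55, 63, 70, 78 → 85.
Combining the parts gives W  T  85.

W  T  85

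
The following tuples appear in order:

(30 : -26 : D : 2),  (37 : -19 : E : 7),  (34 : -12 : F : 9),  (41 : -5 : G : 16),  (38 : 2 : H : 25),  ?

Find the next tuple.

(45 : 9 : I : 41)

First part goes 30, 37, 34, 41, 38 → 45 (alternating steps +7, −3, +7, −3, …).
Second part: -26, -19, -12, -5, 2 → 9 (+7 each step).
Letter: letters move forward 1 place in the alphabet; D, E, F, G, H → I.
For the fourth part, each term is the sum of the two before it: 2, 7, 9, 16, 25 → 41.
Combining the parts gives (45 : 9 : I : 41).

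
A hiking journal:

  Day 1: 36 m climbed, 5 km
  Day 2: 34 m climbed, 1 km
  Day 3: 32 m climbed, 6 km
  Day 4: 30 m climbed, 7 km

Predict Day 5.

For the m climbed, −2 each step: 36, 34, 32, 30 → 28.
Km: each term is the sum of the two before it, so 5, 1, 6, 7 → 13.
So the next row is 28 m climbed, 13 km.

28 m climbed, 13 km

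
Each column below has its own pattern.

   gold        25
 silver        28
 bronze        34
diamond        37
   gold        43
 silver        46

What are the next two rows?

For the rank, repeats gold → silver → bronze → diamond: gold, silver, bronze, diamond, gold, silver → bronze → diamond.
For the second component, alternating steps +3, +6, +3, +6, …: 25, 28, 34, 37, 43, 46 → 52 → 55.
So the next two rows are bronze  52 and diamond  55.

bronze  52; diamond  55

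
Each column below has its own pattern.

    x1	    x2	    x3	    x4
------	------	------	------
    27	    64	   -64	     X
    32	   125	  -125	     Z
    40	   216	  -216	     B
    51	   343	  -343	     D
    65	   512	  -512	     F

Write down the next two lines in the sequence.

Column x1: differences are 5, 8, 11, … (increasing by 3 each time), so 27, 32, 40, 51, 65 → 82 → 102.
For the column x2, perfect cubes: 4³, 5³, 6³, …: 64, 125, 216, 343, 512 → 729 → 1000.
Column x3 — always the negative of the column x2: -64, -125, -216, -343, -512 → -729 → -1000.
Column x4 goes X, Z, B, D, F → H → J (letters move forward 2 places in the alphabet, wrapping Z→A).
So the next two lines are 82  729  -729  H and 102  1000  -1000  J.

82  729  -729  H; 102  1000  -1000  J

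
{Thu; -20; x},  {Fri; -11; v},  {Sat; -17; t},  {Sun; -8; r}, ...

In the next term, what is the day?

Day: Thu, Fri, Sat, Sun → Mon (runs through the weekdays Mon→Sun).

Mon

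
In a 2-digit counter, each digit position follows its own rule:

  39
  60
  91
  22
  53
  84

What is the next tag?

First digit: +3 each step, mod 10, so 3, 6, 9, 2, 5, 8 → 1.
Second digit: +1 each step, mod 10; 9, 0, 1, 2, 3, 4 → 5.
Putting it together: 15.

15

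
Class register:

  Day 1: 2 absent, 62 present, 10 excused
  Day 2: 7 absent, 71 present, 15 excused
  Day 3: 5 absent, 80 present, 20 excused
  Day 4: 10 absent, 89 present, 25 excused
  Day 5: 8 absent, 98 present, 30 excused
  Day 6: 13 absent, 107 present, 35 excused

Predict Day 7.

For the absent, alternating steps +5, −2, +5, −2, …: 2, 7, 5, 10, 8, 13 → 11.
Present: +9 each step; 62, 71, 80, 89, 98, 107 → 116.
Excused goes 10, 15, 20, 25, 30, 35 → 40 (+5 each step).
Putting it together: 11 absent, 116 present, 40 excused.

11 absent, 116 present, 40 excused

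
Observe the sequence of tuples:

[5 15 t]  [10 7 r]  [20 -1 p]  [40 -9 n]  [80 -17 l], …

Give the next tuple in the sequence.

First part — ×2 each step: 5, 10, 20, 40, 80 → 160.
Second part goes 15, 7, -1, -9, -17 → -25 (−8 each step).
Letter goes t, r, p, n, l → j (letters move back 2 places in the alphabet).
Combining the parts gives [160 -25 j].

[160 -25 j]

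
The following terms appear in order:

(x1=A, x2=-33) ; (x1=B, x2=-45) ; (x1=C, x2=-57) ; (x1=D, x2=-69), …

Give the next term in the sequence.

X1: letters move forward 1 place in the alphabet, so A, B, C, D → E.
X2 — −12 each step: -33, -45, -57, -69 → -81.
Putting it together: (x1=E, x2=-81).

(x1=E, x2=-81)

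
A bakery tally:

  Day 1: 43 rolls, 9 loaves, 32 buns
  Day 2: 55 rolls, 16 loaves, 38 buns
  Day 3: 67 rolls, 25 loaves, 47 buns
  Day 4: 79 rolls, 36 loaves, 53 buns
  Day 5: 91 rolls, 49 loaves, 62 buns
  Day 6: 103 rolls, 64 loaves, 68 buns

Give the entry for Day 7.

115 rolls, 81 loaves, 77 buns

Rolls: +12 each step, so 43, 55, 67, 79, 91, 103 → 115.
Loaves — perfect squares: 3², 4², 5², …: 9, 16, 25, 36, 49, 64 → 81.
Buns: alternating steps +6, +9, +6, +9, …, so 32, 38, 47, 53, 62, 68 → 77.
So the next row is 115 rolls, 81 loaves, 77 buns.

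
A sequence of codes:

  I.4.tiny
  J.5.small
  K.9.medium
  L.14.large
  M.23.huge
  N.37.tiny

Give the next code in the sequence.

O.60.small

Letter: letters move forward 1 place in the alphabet, so I, J, K, L, M, N → O.
For the second component, each term is the sum of the two before it: 4, 5, 9, 14, 23, 37 → 60.
Size: repeats tiny → small → medium → large → huge, so tiny, small, medium, large, huge, tiny → small.
Putting it together: O.60.small.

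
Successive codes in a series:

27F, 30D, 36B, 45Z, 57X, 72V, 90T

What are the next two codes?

First component — differences are 3, 6, 9, … (increasing by 3 each time): 27, 30, 36, 45, 57, 72, 90 → 111 → 135.
For the letter, letters move back 2 places in the alphabet, wrapping A→Z: F, D, B, Z, X, V, T → R → P.
Putting the parts together: 111R and then 135P.

111R, 135P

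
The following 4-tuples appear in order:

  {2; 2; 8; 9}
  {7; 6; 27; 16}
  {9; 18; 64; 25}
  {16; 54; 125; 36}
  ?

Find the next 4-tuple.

{25; 162; 216; 49}

First entry: each term is the sum of the two before it; 2, 7, 9, 16 → 25.
For the second entry, ×3 each step: 2, 6, 18, 54 → 162.
Third entry — perfect cubes: 2³, 3³, 4³, …: 8, 27, 64, 125 → 216.
For the fourth entry, perfect squares: 3², 4², 5², …: 9, 16, 25, 36 → 49.
Putting it together: {25; 162; 216; 49}.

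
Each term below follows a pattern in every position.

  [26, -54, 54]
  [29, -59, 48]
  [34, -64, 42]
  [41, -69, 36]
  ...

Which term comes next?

First value: 26, 29, 34, 41 → 50 (differences are 3, 5, 7, … (increasing by 2 each time)).
Second value: −5 each step, so -54, -59, -64, -69 → -74.
Third value — −6 each step: 54, 48, 42, 36 → 30.
Combining the parts gives [50, -74, 30].

[50, -74, 30]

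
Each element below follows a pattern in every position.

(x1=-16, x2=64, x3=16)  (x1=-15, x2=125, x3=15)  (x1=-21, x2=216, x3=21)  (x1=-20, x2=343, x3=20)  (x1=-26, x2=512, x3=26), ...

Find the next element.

(x1=-25, x2=729, x3=25)

X1 — alternating steps +1, −6, +1, −6, …: -16, -15, -21, -20, -26 → -25.
For the x2, perfect cubes: 4³, 5³, 6³, …: 64, 125, 216, 343, 512 → 729.
X3: 16, 15, 21, 20, 26 → 25 (always the negative of the x1).
Combining the parts gives (x1=-25, x2=729, x3=25).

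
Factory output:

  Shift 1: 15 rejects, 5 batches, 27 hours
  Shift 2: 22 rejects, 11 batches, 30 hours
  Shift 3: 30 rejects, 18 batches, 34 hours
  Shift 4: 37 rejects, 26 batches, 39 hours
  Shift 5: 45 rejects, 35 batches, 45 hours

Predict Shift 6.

For the rejects, alternating steps +7, +8, +7, +8, …: 15, 22, 30, 37, 45 → 52.
Batches: 5, 11, 18, 26, 35 → 45 (differences are 6, 7, 8, … (increasing by 1 each time)).
Hours: differences are 3, 4, 5, … (increasing by 1 each time), so 27, 30, 34, 39, 45 → 52.
So the next record is 52 rejects, 45 batches, 52 hours.

52 rejects, 45 batches, 52 hours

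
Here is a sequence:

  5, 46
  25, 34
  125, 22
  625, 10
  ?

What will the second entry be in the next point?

For the second entry, −12 each step: 46, 34, 22, 10 → -2.

-2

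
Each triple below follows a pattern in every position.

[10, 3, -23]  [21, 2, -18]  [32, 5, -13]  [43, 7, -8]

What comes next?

[54, 12, -3]

First component — +11 each step: 10, 21, 32, 43 → 54.
Second component: each term is the sum of the two before it, so 3, 2, 5, 7 → 12.
Third component: +5 each step; -23, -18, -13, -8 → -3.
Putting it together: [54, 12, -3].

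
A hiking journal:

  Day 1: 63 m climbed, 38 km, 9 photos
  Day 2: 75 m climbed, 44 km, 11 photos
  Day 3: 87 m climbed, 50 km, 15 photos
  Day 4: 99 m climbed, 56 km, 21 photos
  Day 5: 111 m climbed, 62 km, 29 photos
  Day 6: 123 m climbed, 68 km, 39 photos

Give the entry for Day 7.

135 m climbed, 74 km, 51 photos

For the m climbed, +12 each step: 63, 75, 87, 99, 111, 123 → 135.
Km — +6 each step: 38, 44, 50, 56, 62, 68 → 74.
Photos: differences are 2, 4, 6, … (increasing by 2 each time); 9, 11, 15, 21, 29, 39 → 51.
Putting it together: 135 m climbed, 74 km, 51 photos.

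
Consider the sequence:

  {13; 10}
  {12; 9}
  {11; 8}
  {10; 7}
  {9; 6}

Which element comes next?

{8; 5}

First part: −1 each step; 13, 12, 11, 10, 9 → 8.
For the second part, always 3 less than the first part: 10, 9, 8, 7, 6 → 5.
So the next element is {8; 5}.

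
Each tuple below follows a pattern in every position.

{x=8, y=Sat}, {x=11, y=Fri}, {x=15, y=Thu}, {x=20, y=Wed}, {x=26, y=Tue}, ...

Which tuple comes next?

X: 8, 11, 15, 20, 26 → 33 (differences are 3, 4, 5, … (increasing by 1 each time)).
Y: runs backward through the weekdays Mon→Sun; Sat, Fri, Thu, Wed, Tue → Mon.
So the next tuple is {x=33, y=Mon}.

{x=33, y=Mon}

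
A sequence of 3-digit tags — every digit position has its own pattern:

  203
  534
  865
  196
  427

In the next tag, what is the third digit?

Third digit: +1 each step, mod 10, so 3, 4, 5, 6, 7 → 8.

8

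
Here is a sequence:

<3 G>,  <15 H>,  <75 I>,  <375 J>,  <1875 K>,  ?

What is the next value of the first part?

For the first part, ×5 each step: 3, 15, 75, 375, 1875 → 9375.

9375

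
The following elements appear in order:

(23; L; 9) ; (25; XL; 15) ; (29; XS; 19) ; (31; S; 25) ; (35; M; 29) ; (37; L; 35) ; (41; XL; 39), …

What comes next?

First entry goes 23, 25, 29, 31, 35, 37, 41 → 43 (alternating steps +2, +4, +2, +4, …).
Size: L, XL, XS, S, M, L, XL → XS (repeats L → XL → XS → S → M).
Third entry: alternating steps +6, +4, +6, +4, …, so 9, 15, 19, 25, 29, 35, 39 → 45.
Combining the parts gives (43; XS; 45).

(43; XS; 45)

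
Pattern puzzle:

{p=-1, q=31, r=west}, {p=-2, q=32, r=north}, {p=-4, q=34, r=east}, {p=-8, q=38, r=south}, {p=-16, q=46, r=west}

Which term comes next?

P: ×2 each step; -1, -2, -4, -8, -16 → -32.
Q: 31, 32, 34, 38, 46 → 62 (together with the p always sums to 30).
R: repeats west → north → east → south; west, north, east, south, west → north.
Combining the parts gives {p=-32, q=62, r=north}.

{p=-32, q=62, r=north}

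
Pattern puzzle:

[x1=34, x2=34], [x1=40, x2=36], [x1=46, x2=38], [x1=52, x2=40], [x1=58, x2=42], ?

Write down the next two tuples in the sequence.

X1: +6 each step; 34, 40, 46, 52, 58 → 64 → 70.
X2: 34, 36, 38, 40, 42 → 44 → 46 (+2 each step).
Putting the parts together: [x1=64, x2=44] and then [x1=70, x2=46].

[x1=64, x2=44], [x1=70, x2=46]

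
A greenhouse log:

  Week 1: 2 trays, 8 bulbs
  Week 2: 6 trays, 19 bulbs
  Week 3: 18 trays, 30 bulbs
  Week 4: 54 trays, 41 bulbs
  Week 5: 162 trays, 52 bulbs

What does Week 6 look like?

486 trays, 63 bulbs

Trays goes 2, 6, 18, 54, 162 → 486 (×3 each step).
Bulbs: 8, 19, 30, 41, 52 → 63 (+11 each step).
Putting it together: 486 trays, 63 bulbs.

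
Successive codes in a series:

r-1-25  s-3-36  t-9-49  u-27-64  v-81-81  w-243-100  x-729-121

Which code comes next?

y-2187-144

For the letter, letters move forward 1 place in the alphabet: r, s, t, u, v, w, x → y.
Second component goes 1, 3, 9, 27, 81, 243, 729 → 2187 (×3 each step).
Third component: perfect squares: 5², 6², 7², …; 25, 36, 49, 64, 81, 100, 121 → 144.
Combining the parts gives y-2187-144.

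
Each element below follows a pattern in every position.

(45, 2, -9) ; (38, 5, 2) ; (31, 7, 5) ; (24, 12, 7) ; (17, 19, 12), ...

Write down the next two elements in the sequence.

(10, 31, 19), (3, 50, 31)

For the first value, −7 each step: 45, 38, 31, 24, 17 → 10 → 3.
Second value: each term is the sum of the two before it, so 2, 5, 7, 12, 19 → 31 → 50.
Third value: always the previous value of the second value; -9, 2, 5, 7, 12 → 19 → 31.
Putting the parts together: (10, 31, 19) and then (3, 50, 31).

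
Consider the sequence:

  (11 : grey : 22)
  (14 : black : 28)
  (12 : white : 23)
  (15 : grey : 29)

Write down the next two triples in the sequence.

(13 : black : 24), (16 : white : 30)

First component: 11, 14, 12, 15 → 13 → 16 (alternating steps +3, −2, +3, −2, …).
For the shade, repeats grey → black → white: grey, black, white, grey → black → white.
For the third component, alternating steps +6, −5, +6, −5, …: 22, 28, 23, 29 → 24 → 30.
Putting the parts together: (13 : black : 24) and then (16 : white : 30).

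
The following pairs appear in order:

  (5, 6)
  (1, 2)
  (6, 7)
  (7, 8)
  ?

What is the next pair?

First slot: 5, 1, 6, 7 → 13 (each term is the sum of the two before it).
For the second slot, always 1 more than the first slot: 6, 2, 7, 8 → 14.
Putting it together: (13, 14).

(13, 14)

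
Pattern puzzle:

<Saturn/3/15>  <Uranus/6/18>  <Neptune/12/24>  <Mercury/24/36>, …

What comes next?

Planet — runs through the planets Mercury→Neptune: Saturn, Uranus, Neptune, Mercury → Venus.
Second coordinate: ×2 each step, so 3, 6, 12, 24 → 48.
For the third coordinate, always 12 more than the second coordinate: 15, 18, 24, 36 → 60.
So the next tuple is <Venus/48/60>.

<Venus/48/60>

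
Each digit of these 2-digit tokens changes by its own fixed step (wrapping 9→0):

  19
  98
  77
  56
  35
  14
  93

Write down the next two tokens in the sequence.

72 then 51

For the first digit, −2 each step, mod 10: 1, 9, 7, 5, 3, 1, 9 → 7 → 5.
Second digit — −1 each step, mod 10: 9, 8, 7, 6, 5, 4, 3 → 2 → 1.
So the next two tokens are 72 and 51.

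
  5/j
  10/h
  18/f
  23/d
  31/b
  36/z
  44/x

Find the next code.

49/v

First component — alternating steps +5, +8, +5, +8, …: 5, 10, 18, 23, 31, 36, 44 → 49.
For the letter, letters move back 2 places in the alphabet, wrapping A→Z: j, h, f, d, b, z, x → v.
Combining the parts gives 49/v.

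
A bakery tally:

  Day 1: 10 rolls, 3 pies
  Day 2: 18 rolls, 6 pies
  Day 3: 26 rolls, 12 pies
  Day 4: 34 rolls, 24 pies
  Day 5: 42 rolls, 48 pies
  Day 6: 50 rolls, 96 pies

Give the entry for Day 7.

58 rolls, 192 pies

For the rolls, +8 each step: 10, 18, 26, 34, 42, 50 → 58.
Pies: ×2 each step; 3, 6, 12, 24, 48, 96 → 192.
Putting it together: 58 rolls, 192 pies.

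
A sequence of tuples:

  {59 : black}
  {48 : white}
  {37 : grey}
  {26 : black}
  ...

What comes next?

First component: −11 each step; 59, 48, 37, 26 → 15.
Shade — repeats black → white → grey: black, white, grey, black → white.
Putting it together: {15 : white}.

{15 : white}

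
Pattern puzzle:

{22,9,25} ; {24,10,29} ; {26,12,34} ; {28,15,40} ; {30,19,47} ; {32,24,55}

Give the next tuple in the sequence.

{34,30,64}

First component: 22, 24, 26, 28, 30, 32 → 34 (+2 each step).
Second component: differences are 1, 2, 3, … (increasing by 1 each time), so 9, 10, 12, 15, 19, 24 → 30.
For the third component, differences are 4, 5, 6, … (increasing by 1 each time): 25, 29, 34, 40, 47, 55 → 64.
So the next tuple is {34,30,64}.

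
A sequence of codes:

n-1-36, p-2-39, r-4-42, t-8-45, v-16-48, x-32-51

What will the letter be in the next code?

z

Letter goes n, p, r, t, v, x → z (letters move forward 2 places in the alphabet).
For the second component, ×2 each step: 1, 2, 4, 8, 16, 32 → 64.
Third component — +3 each step: 36, 39, 42, 45, 48, 51 → 54.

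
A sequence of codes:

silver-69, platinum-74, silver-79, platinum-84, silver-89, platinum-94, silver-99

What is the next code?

platinum-104

Metal — alternates silver ↔ platinum: silver, platinum, silver, platinum, silver, platinum, silver → platinum.
Second component: 69, 74, 79, 84, 89, 94, 99 → 104 (+5 each step).
Putting it together: platinum-104.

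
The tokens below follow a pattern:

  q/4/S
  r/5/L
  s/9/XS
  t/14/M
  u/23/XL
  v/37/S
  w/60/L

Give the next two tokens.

Letter: letters move forward 1 place in the alphabet, so q, r, s, t, u, v, w → x → y.
Second component goes 4, 5, 9, 14, 23, 37, 60 → 97 → 157 (each term is the sum of the two before it).
For the size, repeats S → L → XS → M → XL: S, L, XS, M, XL, S, L → XS → M.
Putting the parts together: x/97/XS and then y/157/M.

x/97/XS then y/157/M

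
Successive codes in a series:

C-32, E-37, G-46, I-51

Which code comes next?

Letter — letters move forward 2 places in the alphabet: C, E, G, I → K.
Second component — alternating steps +5, +9, +5, +9, …: 32, 37, 46, 51 → 60.
So the next code is K-60.

K-60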